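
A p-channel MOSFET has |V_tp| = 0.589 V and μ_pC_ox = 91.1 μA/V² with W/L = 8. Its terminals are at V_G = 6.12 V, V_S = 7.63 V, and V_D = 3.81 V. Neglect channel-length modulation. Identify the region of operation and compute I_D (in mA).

Saturation; I_D = 0.309 mA

V_SG = V_S − V_G = 7.63 − 6.12 = 1.51 V; V_SD = V_S − V_D = 7.63 − 3.81 = 3.82 V.
k_p = μ_pC_ox · (W/L) = 0.7288 mA/V².
V_ov = V_SG − |V_tp| = 1.51 − 0.589 = 0.921 V.
Since V_SD = 3.82 V ≥ V_ov = 0.921 V, the device is in saturation.
I_D = ½ k_p V_ov² = 0.5 × 0.7288 × 0.921² = 0.309 mA.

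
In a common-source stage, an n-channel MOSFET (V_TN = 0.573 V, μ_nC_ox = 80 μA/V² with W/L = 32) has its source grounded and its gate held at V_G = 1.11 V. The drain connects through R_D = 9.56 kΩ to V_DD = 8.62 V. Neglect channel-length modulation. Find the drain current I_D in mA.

I_D = 0.369 mA

V_GS = V_G = 1.11 V, so V_ov = 1.11 − 0.573 = 0.537 V.
k_n = μ_nC_ox · (W/L) = 2.56 mA/V².
Assume saturation: I_D = ½ k_n V_ov² = 0.5 × 2.56 × 0.537² = 0.369 mA, giving V_DS = V_DD − I_D R_D = 8.62 − 0.369 × 9.56 = 5.09 V.
V_DS = 5.09 V ≥ V_ov = 0.537 V, confirming saturation.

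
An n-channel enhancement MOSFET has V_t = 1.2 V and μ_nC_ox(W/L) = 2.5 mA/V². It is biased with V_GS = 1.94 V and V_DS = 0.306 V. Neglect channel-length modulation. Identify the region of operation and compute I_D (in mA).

Triode; I_D = 0.449 mA

V_ov = V_GS − V_t = 1.94 − 1.2 = 0.74 V.
Since V_DS = 0.306 V < V_ov = 0.74 V, the device is in the triode region.
I_D = k_n [V_ov · V_DS − ½ V_DS²] = 2.5 × [0.74 × 0.306 − 0.5 × 0.306²] = 0.449 mA.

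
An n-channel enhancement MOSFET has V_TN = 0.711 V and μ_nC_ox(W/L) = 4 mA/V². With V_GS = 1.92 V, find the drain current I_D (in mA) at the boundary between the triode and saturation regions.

I_D = 2.92 mA

At the boundary V_DS = V_ov = V_GS − V_TN = 1.92 − 0.711 = 1.21 V.
I_D = ½ k_n V_ov² = 0.5 × 4 × 1.21² = 2.92 mA.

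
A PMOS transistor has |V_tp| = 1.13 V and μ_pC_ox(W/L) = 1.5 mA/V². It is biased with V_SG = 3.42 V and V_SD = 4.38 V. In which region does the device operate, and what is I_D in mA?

Saturation; I_D = 3.93 mA

V_ov = V_SG − |V_tp| = 3.42 − 1.13 = 2.29 V.
Since V_SD = 4.38 V ≥ V_ov = 2.29 V, the device is in saturation.
I_D = ½ k_p V_ov² = 0.5 × 1.5 × 2.29² = 3.93 mA.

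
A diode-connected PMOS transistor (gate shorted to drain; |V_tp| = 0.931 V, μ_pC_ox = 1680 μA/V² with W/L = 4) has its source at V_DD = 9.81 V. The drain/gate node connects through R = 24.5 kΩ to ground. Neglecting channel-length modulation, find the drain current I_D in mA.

I_D = 0.349 mA

With gate tied to drain, V_SG = V_SD ≥ V_SG − |V_tp|, so the device is in saturation.
k_p = μ_pC_ox · (W/L) = 6.72 mA/V².
KCL at the drain: ½ k_p (V_SG − |V_tp|)² = (V_DD − V_SG)/R.
Let x = V_SG − 0.931. Then 82.3 x² + x − 8.879 = 0, giving x = 0.322 V (positive root), so V_SG = 1.25 V.
I_D = (V_DD − V_SG)/R = (9.81 − 1.25) / 24.5 = 0.349 mA.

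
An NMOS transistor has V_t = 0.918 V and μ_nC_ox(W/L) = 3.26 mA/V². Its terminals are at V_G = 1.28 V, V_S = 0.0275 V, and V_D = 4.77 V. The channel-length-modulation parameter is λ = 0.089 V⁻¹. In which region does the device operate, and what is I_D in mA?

V_GS = V_G − V_S = 1.28 − 0.0275 = 1.25 V; V_DS = V_D − V_S = 4.77 − 0.0275 = 4.74 V.
V_ov = V_GS − V_t = 1.25 − 0.918 = 0.334 V.
Since V_DS = 4.74 V ≥ V_ov = 0.334 V, the device is in saturation.
I_D = ½ k_n V_ov² (1 + λ V_DS) = 0.5 × 3.26 × 0.334² × (1 + 0.089 × 4.74) = 0.259 mA.

Saturation; I_D = 0.259 mA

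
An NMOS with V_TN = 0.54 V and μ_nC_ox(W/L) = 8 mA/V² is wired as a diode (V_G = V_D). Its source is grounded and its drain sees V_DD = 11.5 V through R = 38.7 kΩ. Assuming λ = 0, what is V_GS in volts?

V_GS = 0.803 V

With gate tied to drain, V_GS = V_DS ≥ V_GS − V_TN, so the device is in saturation.
KCL at the drain: ½ k_n (V_GS − V_TN)² = (V_DD − V_GS)/R.
Let x = V_GS − 0.54. Then 155 x² + x − 10.96 = 0, giving x = 0.263 V (positive root), so V_GS = 0.803 V.
I_D = (V_DD − V_GS)/R = (11.5 − 0.803) / 38.7 = 0.276 mA.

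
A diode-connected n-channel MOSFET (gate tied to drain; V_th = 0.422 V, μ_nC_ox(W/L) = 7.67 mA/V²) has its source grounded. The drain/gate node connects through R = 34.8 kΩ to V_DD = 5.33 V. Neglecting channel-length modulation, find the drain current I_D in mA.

With gate tied to drain, V_GS = V_DS ≥ V_GS − V_th, so the device is in saturation.
KCL at the drain: ½ k_n (V_GS − V_th)² = (V_DD − V_GS)/R.
Let x = V_GS − 0.422. Then 133 x² + x − 4.908 = 0, giving x = 0.188 V (positive root), so V_GS = 0.61 V.
I_D = (V_DD − V_GS)/R = (5.33 − 0.61) / 34.8 = 0.136 mA.

I_D = 0.136 mA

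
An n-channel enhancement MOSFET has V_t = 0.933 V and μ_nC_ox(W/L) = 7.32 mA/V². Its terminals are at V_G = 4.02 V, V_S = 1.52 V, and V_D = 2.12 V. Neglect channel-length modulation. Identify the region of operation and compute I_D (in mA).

V_GS = V_G − V_S = 4.02 − 1.52 = 2.5 V; V_DS = V_D − V_S = 2.12 − 1.52 = 0.6 V.
V_ov = V_GS − V_t = 2.5 − 0.933 = 1.57 V.
Since V_DS = 0.6 V < V_ov = 1.57 V, the device is in the triode region.
I_D = k_n [V_ov · V_DS − ½ V_DS²] = 7.32 × [1.57 × 0.6 − 0.5 × 0.6²] = 5.56 mA.

Triode; I_D = 5.56 mA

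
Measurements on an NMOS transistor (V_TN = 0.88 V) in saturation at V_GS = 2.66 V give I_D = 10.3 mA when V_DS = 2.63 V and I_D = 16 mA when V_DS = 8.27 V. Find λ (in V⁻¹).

With V_GS fixed, I_D ∝ (1 + λ V_DS) in saturation, so I_D2/I_D1 = (1 + λ V_DS2)/(1 + λ V_DS1).
16/10.3 = 1.553 = (1 + 8.27 λ)/(1 + 2.63 λ).
Solving: λ (I_D1 V_DS2 − I_D2 V_DS1) = I_D2 − I_D1, so λ = (16 − 10.3) / (10.3 × 8.27 − 16 × 2.63) = 5.7 / 43.1 = 0.132 V⁻¹.

λ = 0.132 V⁻¹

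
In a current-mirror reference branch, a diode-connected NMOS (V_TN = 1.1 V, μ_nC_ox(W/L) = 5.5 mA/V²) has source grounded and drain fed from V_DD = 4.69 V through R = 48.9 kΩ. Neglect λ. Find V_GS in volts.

With gate tied to drain, V_GS = V_DS ≥ V_GS − V_TN, so the device is in saturation.
KCL at the drain: ½ k_n (V_GS − V_TN)² = (V_DD − V_GS)/R.
Let x = V_GS − 1.1. Then 134 x² + x − 3.59 = 0, giving x = 0.16 V (positive root), so V_GS = 1.26 V.
I_D = (V_DD − V_GS)/R = (4.69 − 1.26) / 48.9 = 0.0701 mA.

V_GS = 1.26 V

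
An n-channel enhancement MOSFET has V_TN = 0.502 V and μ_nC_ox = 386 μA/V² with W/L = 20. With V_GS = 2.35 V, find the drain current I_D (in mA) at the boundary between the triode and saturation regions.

At the boundary V_DS = V_ov = V_GS − V_TN = 2.35 − 0.502 = 1.85 V.
k_n = μ_nC_ox · (W/L) = 7.72 mA/V².
I_D = ½ k_n V_ov² = 0.5 × 7.72 × 1.85² = 13.2 mA.

I_D = 13.2 mA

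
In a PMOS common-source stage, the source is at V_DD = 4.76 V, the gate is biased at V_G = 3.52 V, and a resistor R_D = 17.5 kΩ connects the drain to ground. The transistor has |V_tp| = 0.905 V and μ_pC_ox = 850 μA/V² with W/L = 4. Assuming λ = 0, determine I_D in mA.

I_D = 0.191 mA

V_SG = V_DD − V_G = 4.76 − 3.52 = 1.24 V, so V_ov = 1.24 − 0.905 = 0.335 V.
k_p = μ_pC_ox · (W/L) = 3.4 mA/V².
Assume saturation: I_D = ½ k_p V_ov² = 0.5 × 3.4 × 0.335² = 0.191 mA, giving V_SD = V_DD − I_D R_D = 4.76 − 0.191 × 17.5 = 1.42 V.
V_SD = 1.42 V ≥ V_ov = 0.335 V, confirming saturation.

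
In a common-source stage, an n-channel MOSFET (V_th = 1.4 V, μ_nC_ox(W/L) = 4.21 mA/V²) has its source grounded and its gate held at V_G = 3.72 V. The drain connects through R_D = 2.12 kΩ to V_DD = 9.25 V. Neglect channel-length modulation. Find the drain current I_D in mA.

I_D = 4.14 mA

V_GS = V_G = 3.72 V, so V_ov = 3.72 − 1.4 = 2.32 V.
Assume saturation: I_D = ½ k_n V_ov² = 0.5 × 4.21 × 2.32² = 11.3 mA, giving V_DS = V_DD − I_D R_D = 9.25 − 11.3 × 2.12 = -14.8 V.
But -14.8 V < V_ov = 2.32 V, so the device is actually in triode.
In triode I_D = k_n[V_ov V_DS − ½ V_DS²] and I_D = (V_DD − V_DS)/R_D. Equating: 4.46 V_DS² − 21.71 V_DS + 9.25 = 0, giving V_DS = 0.472 V (the root below V_ov).
I_D = (9.25 − 0.472) / 2.12 = 4.14 mA.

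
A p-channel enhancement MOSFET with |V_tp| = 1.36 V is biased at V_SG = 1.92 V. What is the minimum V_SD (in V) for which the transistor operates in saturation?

V_SD,sat = 0.560 V

The boundary between triode and saturation is V_SD = V_SG − |V_tp| = V_ov.
V_ov = 1.92 − 1.36 = 0.56 V.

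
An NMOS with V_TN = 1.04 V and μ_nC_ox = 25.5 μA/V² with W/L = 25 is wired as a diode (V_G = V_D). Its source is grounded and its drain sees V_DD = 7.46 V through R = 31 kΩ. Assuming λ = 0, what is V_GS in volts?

V_GS = 1.80 V

With gate tied to drain, V_GS = V_DS ≥ V_GS − V_TN, so the device is in saturation.
k_n = μ_nC_ox · (W/L) = 0.6375 mA/V².
KCL at the drain: ½ k_n (V_GS − V_TN)² = (V_DD − V_GS)/R.
Let x = V_GS − 1.04. Then 9.88 x² + x − 6.42 = 0, giving x = 0.757 V (positive root), so V_GS = 1.8 V.
I_D = (V_DD − V_GS)/R = (7.46 − 1.8) / 31 = 0.183 mA.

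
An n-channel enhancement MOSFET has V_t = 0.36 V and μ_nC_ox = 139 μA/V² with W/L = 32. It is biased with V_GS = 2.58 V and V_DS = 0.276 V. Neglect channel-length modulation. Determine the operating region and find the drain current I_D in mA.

Triode; I_D = 2.56 mA

k_n = μ_nC_ox · (W/L) = 4.448 mA/V².
V_ov = V_GS − V_t = 2.58 − 0.36 = 2.22 V.
Since V_DS = 0.276 V < V_ov = 2.22 V, the device is in the triode region.
I_D = k_n [V_ov · V_DS − ½ V_DS²] = 4.448 × [2.22 × 0.276 − 0.5 × 0.276²] = 2.56 mA.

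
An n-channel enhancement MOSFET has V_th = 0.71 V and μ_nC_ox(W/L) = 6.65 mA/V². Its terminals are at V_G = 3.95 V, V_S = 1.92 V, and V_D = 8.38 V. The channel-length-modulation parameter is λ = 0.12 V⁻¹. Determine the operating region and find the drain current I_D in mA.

V_GS = V_G − V_S = 3.95 − 1.92 = 2.03 V; V_DS = V_D − V_S = 8.38 − 1.92 = 6.46 V.
V_ov = V_GS − V_th = 2.03 − 0.71 = 1.32 V.
Since V_DS = 6.46 V ≥ V_ov = 1.32 V, the device is in saturation.
I_D = ½ k_n V_ov² (1 + λ V_DS) = 0.5 × 6.65 × 1.32² × (1 + 0.12 × 6.46) = 10.3 mA.

Saturation; I_D = 10.3 mA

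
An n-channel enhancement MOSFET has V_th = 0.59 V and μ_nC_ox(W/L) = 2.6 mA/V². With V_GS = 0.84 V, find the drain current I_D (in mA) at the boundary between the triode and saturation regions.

I_D = 0.0813 mA

At the boundary V_DS = V_ov = V_GS − V_th = 0.84 − 0.59 = 0.25 V.
I_D = ½ k_n V_ov² = 0.5 × 2.6 × 0.25² = 0.0813 mA.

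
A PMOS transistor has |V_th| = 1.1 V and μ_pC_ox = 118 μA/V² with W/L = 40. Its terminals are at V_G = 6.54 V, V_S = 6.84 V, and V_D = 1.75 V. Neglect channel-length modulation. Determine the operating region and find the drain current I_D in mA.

V_SG = V_S − V_G = 6.84 − 6.54 = 0.3 V; V_SD = V_S − V_D = 6.84 − 1.75 = 5.09 V.
V_SG = 0.3 V < |V_th| = 1.1 V, so the transistor is in cutoff.

Cutoff; I_D = 0 mA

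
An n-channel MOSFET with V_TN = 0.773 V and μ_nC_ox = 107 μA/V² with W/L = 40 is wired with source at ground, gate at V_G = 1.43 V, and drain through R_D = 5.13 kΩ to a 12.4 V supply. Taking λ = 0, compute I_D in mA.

I_D = 0.924 mA

V_GS = V_G = 1.43 V, so V_ov = 1.43 − 0.773 = 0.657 V.
k_n = μ_nC_ox · (W/L) = 4.28 mA/V².
Assume saturation: I_D = ½ k_n V_ov² = 0.5 × 4.28 × 0.657² = 0.924 mA, giving V_DS = V_DD − I_D R_D = 12.4 − 0.924 × 5.13 = 7.66 V.
V_DS = 7.66 V ≥ V_ov = 0.657 V, confirming saturation.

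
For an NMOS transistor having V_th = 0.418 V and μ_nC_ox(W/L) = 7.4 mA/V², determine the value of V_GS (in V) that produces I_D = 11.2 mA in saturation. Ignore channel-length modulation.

In saturation I_D = ½ k_n (V_GS − V_th)², so V_GS − V_th = √(2 I_D / k_n) = √(2 × 11.2 / 7.4) = 1.74 V.
V_GS = 0.418 + 1.74 = 2.16 V.

V_GS = 2.16 V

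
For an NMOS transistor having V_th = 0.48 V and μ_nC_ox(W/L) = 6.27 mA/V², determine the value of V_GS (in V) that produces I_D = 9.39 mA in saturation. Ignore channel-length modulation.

In saturation I_D = ½ k_n (V_GS − V_th)², so V_GS − V_th = √(2 I_D / k_n) = √(2 × 9.39 / 6.27) = 1.73 V.
V_GS = 0.48 + 1.73 = 2.21 V.

V_GS = 2.21 V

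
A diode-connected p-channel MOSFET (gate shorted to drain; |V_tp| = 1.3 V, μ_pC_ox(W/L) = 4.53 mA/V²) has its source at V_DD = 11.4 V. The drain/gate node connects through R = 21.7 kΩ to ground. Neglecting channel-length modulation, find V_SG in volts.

V_SG = 1.74 V

With gate tied to drain, V_SG = V_SD ≥ V_SG − |V_tp|, so the device is in saturation.
KCL at the drain: ½ k_p (V_SG − |V_tp|)² = (V_DD − V_SG)/R.
Let x = V_SG − 1.3. Then 49.2 x² + x − 10.1 = 0, giving x = 0.443 V (positive root), so V_SG = 1.74 V.
I_D = (V_DD − V_SG)/R = (11.4 − 1.74) / 21.7 = 0.445 mA.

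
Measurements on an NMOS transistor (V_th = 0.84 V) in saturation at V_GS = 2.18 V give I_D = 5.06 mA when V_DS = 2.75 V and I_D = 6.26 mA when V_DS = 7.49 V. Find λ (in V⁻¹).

With V_GS fixed, I_D ∝ (1 + λ V_DS) in saturation, so I_D2/I_D1 = (1 + λ V_DS2)/(1 + λ V_DS1).
6.26/5.06 = 1.237 = (1 + 7.49 λ)/(1 + 2.75 λ).
Solving: λ (I_D1 V_DS2 − I_D2 V_DS1) = I_D2 − I_D1, so λ = (6.26 − 5.06) / (5.06 × 7.49 − 6.26 × 2.75) = 1.2 / 20.7 = 0.058 V⁻¹.

λ = 0.0580 V⁻¹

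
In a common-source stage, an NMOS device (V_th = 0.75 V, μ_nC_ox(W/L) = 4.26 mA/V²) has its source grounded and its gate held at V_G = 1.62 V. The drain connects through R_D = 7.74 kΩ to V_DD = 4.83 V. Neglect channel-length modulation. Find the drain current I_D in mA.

I_D = 0.601 mA

V_GS = V_G = 1.62 V, so V_ov = 1.62 − 0.75 = 0.87 V.
Assume saturation: I_D = ½ k_n V_ov² = 0.5 × 4.26 × 0.87² = 1.61 mA, giving V_DS = V_DD − I_D R_D = 4.83 − 1.61 × 7.74 = -7.65 V.
But -7.65 V < V_ov = 0.87 V, so the device is actually in triode.
In triode I_D = k_n[V_ov V_DS − ½ V_DS²] and I_D = (V_DD − V_DS)/R_D. Equating: 16.5 V_DS² − 29.69 V_DS + 4.83 = 0, giving V_DS = 0.181 V (the root below V_ov).
I_D = (4.83 − 0.181) / 7.74 = 0.601 mA.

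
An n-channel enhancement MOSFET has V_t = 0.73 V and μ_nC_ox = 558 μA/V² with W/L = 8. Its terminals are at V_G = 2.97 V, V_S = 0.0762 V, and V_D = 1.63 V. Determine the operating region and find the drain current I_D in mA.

Triode; I_D = 9.62 mA

V_GS = V_G − V_S = 2.97 − 0.0762 = 2.89 V; V_DS = V_D − V_S = 1.63 − 0.0762 = 1.55 V.
k_n = μ_nC_ox · (W/L) = 4.464 mA/V².
V_ov = V_GS − V_t = 2.89 − 0.73 = 2.16 V.
Since V_DS = 1.55 V < V_ov = 2.16 V, the device is in the triode region.
I_D = k_n [V_ov · V_DS − ½ V_DS²] = 4.464 × [2.16 × 1.55 − 0.5 × 1.55²] = 9.62 mA.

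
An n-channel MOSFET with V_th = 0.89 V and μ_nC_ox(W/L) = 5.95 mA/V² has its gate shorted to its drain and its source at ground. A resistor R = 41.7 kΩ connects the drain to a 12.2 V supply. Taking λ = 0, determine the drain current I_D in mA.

With gate tied to drain, V_GS = V_DS ≥ V_GS − V_th, so the device is in saturation.
KCL at the drain: ½ k_n (V_GS − V_th)² = (V_DD − V_GS)/R.
Let x = V_GS − 0.89. Then 124 x² + x − 11.31 = 0, giving x = 0.298 V (positive root), so V_GS = 1.19 V.
I_D = (V_DD − V_GS)/R = (12.2 − 1.19) / 41.7 = 0.264 mA.

I_D = 0.264 mA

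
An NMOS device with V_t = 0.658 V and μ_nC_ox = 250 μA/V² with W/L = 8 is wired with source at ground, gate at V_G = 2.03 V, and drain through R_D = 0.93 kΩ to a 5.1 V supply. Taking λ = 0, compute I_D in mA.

V_GS = V_G = 2.03 V, so V_ov = 2.03 − 0.658 = 1.37 V.
k_n = μ_nC_ox · (W/L) = 2 mA/V².
Assume saturation: I_D = ½ k_n V_ov² = 0.5 × 2 × 1.37² = 1.88 mA, giving V_DS = V_DD − I_D R_D = 5.1 − 1.88 × 0.93 = 3.35 V.
V_DS = 3.35 V ≥ V_ov = 1.37 V, confirming saturation.

I_D = 1.88 mA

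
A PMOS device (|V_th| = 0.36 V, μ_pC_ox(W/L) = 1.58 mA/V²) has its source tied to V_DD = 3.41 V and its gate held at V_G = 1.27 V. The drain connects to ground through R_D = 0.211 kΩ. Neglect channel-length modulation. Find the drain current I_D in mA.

V_SG = V_DD − V_G = 3.41 − 1.27 = 2.14 V, so V_ov = 2.14 − 0.36 = 1.78 V.
Assume saturation: I_D = ½ k_p V_ov² = 0.5 × 1.58 × 1.78² = 2.5 mA, giving V_SD = V_DD − I_D R_D = 3.41 − 2.5 × 0.211 = 2.88 V.
V_SD = 2.88 V ≥ V_ov = 1.78 V, confirming saturation.

I_D = 2.50 mA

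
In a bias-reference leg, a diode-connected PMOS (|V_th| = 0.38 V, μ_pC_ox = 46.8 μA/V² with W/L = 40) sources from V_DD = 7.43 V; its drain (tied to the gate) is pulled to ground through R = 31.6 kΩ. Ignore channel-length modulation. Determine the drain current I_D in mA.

With gate tied to drain, V_SG = V_SD ≥ V_SG − |V_th|, so the device is in saturation.
k_p = μ_pC_ox · (W/L) = 1.872 mA/V².
KCL at the drain: ½ k_p (V_SG − |V_th|)² = (V_DD − V_SG)/R.
Let x = V_SG − 0.38. Then 29.6 x² + x − 7.05 = 0, giving x = 0.472 V (positive root), so V_SG = 0.852 V.
I_D = (V_DD − V_SG)/R = (7.43 − 0.852) / 31.6 = 0.208 mA.

I_D = 0.208 mA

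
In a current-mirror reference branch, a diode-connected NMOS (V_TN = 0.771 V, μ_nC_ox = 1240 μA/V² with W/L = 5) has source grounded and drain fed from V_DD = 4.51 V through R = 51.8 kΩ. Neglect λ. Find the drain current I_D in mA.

I_D = 0.0693 mA

With gate tied to drain, V_GS = V_DS ≥ V_GS − V_TN, so the device is in saturation.
k_n = μ_nC_ox · (W/L) = 6.2 mA/V².
KCL at the drain: ½ k_n (V_GS − V_TN)² = (V_DD − V_GS)/R.
Let x = V_GS − 0.771. Then 161 x² + x − 3.739 = 0, giving x = 0.15 V (positive root), so V_GS = 0.921 V.
I_D = (V_DD − V_GS)/R = (4.51 − 0.921) / 51.8 = 0.0693 mA.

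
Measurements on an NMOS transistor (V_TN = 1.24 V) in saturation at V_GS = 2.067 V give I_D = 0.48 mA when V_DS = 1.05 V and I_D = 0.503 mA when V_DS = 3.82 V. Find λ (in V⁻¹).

With V_GS fixed, I_D ∝ (1 + λ V_DS) in saturation, so I_D2/I_D1 = (1 + λ V_DS2)/(1 + λ V_DS1).
0.503/0.48 = 1.048 = (1 + 3.82 λ)/(1 + 1.05 λ).
Solving: λ (I_D1 V_DS2 − I_D2 V_DS1) = I_D2 − I_D1, so λ = (0.503 − 0.48) / (0.48 × 3.82 − 0.503 × 1.05) = 0.023 / 1.31 = 0.0176 V⁻¹.

λ = 0.0176 V⁻¹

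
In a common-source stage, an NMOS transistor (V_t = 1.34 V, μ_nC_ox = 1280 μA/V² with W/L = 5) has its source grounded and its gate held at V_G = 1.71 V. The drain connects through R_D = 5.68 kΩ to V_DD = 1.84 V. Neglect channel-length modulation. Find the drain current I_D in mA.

V_GS = V_G = 1.71 V, so V_ov = 1.71 − 1.34 = 0.37 V.
k_n = μ_nC_ox · (W/L) = 6.4 mA/V².
Assume saturation: I_D = ½ k_n V_ov² = 0.5 × 6.4 × 0.37² = 0.438 mA, giving V_DS = V_DD − I_D R_D = 1.84 − 0.438 × 5.68 = -0.648 V.
But -0.648 V < V_ov = 0.37 V, so the device is actually in triode.
In triode I_D = k_n[V_ov V_DS − ½ V_DS²] and I_D = (V_DD − V_DS)/R_D. Equating: 18.2 V_DS² − 14.45 V_DS + 1.84 = 0, giving V_DS = 0.159 V (the root below V_ov).
I_D = (1.84 − 0.159) / 5.68 = 0.296 mA.

I_D = 0.296 mA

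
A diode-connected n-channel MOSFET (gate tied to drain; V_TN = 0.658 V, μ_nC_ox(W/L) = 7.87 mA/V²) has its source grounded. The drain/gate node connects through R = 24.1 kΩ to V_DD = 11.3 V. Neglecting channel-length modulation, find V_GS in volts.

V_GS = 0.988 V

With gate tied to drain, V_GS = V_DS ≥ V_GS − V_TN, so the device is in saturation.
KCL at the drain: ½ k_n (V_GS − V_TN)² = (V_DD − V_GS)/R.
Let x = V_GS − 0.658. Then 94.8 x² + x − 10.64 = 0, giving x = 0.33 V (positive root), so V_GS = 0.988 V.
I_D = (V_DD − V_GS)/R = (11.3 − 0.988) / 24.1 = 0.428 mA.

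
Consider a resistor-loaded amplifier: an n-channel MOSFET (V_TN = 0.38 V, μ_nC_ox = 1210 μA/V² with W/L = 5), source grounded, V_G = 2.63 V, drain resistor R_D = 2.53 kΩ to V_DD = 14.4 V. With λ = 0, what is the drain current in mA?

V_GS = V_G = 2.63 V, so V_ov = 2.63 − 0.38 = 2.25 V.
k_n = μ_nC_ox · (W/L) = 6.05 mA/V².
Assume saturation: I_D = ½ k_n V_ov² = 0.5 × 6.05 × 2.25² = 15.3 mA, giving V_DS = V_DD − I_D R_D = 14.4 − 15.3 × 2.53 = -24.3 V.
But -24.3 V < V_ov = 2.25 V, so the device is actually in triode.
In triode I_D = k_n[V_ov V_DS − ½ V_DS²] and I_D = (V_DD − V_DS)/R_D. Equating: 7.65 V_DS² − 35.44 V_DS + 14.4 = 0, giving V_DS = 0.45 V (the root below V_ov).
I_D = (14.4 − 0.45) / 2.53 = 5.51 mA.

I_D = 5.51 mA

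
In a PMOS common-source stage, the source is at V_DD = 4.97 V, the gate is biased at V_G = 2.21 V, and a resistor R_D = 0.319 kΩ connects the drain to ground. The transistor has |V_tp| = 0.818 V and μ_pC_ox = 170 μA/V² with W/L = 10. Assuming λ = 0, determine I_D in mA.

I_D = 3.21 mA

V_SG = V_DD − V_G = 4.97 − 2.21 = 2.76 V, so V_ov = 2.76 − 0.818 = 1.94 V.
k_p = μ_pC_ox · (W/L) = 1.7 mA/V².
Assume saturation: I_D = ½ k_p V_ov² = 0.5 × 1.7 × 1.94² = 3.21 mA, giving V_SD = V_DD − I_D R_D = 4.97 − 3.21 × 0.319 = 3.95 V.
V_SD = 3.95 V ≥ V_ov = 1.94 V, confirming saturation.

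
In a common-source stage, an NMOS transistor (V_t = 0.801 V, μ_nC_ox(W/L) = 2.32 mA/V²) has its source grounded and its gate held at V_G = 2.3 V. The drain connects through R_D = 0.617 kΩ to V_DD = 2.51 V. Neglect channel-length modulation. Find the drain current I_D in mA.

I_D = 2.37 mA

V_GS = V_G = 2.3 V, so V_ov = 2.3 − 0.801 = 1.5 V.
Assume saturation: I_D = ½ k_n V_ov² = 0.5 × 2.32 × 1.5² = 2.61 mA, giving V_DS = V_DD − I_D R_D = 2.51 − 2.61 × 0.617 = 0.902 V.
But 0.902 V < V_ov = 1.5 V, so the device is actually in triode.
In triode I_D = k_n[V_ov V_DS − ½ V_DS²] and I_D = (V_DD − V_DS)/R_D. Equating: 0.716 V_DS² − 3.146 V_DS + 2.51 = 0, giving V_DS = 1.05 V (the root below V_ov).
I_D = (2.51 − 1.05) / 0.617 = 2.37 mA.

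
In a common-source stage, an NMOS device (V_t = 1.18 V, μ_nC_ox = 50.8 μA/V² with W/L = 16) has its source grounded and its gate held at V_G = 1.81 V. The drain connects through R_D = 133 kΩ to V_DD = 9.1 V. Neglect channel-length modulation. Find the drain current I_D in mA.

I_D = 0.0673 mA

V_GS = V_G = 1.81 V, so V_ov = 1.81 − 1.18 = 0.63 V.
k_n = μ_nC_ox · (W/L) = 0.8128 mA/V².
Assume saturation: I_D = ½ k_n V_ov² = 0.5 × 0.8128 × 0.63² = 0.161 mA, giving V_DS = V_DD − I_D R_D = 9.1 − 0.161 × 133 = -12.4 V.
But -12.4 V < V_ov = 0.63 V, so the device is actually in triode.
In triode I_D = k_n[V_ov V_DS − ½ V_DS²] and I_D = (V_DD − V_DS)/R_D. Equating: 54.1 V_DS² − 69.1 V_DS + 9.1 = 0, giving V_DS = 0.149 V (the root below V_ov).
I_D = (9.1 − 0.149) / 133 = 0.0673 mA.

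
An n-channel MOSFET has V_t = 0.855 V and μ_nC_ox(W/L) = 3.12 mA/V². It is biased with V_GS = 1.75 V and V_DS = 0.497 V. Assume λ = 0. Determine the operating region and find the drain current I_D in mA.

Triode; I_D = 1.00 mA

V_ov = V_GS − V_t = 1.75 − 0.855 = 0.895 V.
Since V_DS = 0.497 V < V_ov = 0.895 V, the device is in the triode region.
I_D = k_n [V_ov · V_DS − ½ V_DS²] = 3.12 × [0.895 × 0.497 − 0.5 × 0.497²] = 1 mA.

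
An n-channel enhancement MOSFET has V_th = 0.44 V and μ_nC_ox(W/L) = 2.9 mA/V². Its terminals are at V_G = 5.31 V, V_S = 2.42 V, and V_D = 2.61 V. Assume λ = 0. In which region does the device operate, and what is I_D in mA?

Triode; I_D = 1.30 mA

V_GS = V_G − V_S = 5.31 − 2.42 = 2.89 V; V_DS = V_D − V_S = 2.61 − 2.42 = 0.19 V.
V_ov = V_GS − V_th = 2.89 − 0.44 = 2.45 V.
Since V_DS = 0.19 V < V_ov = 2.45 V, the device is in the triode region.
I_D = k_n [V_ov · V_DS − ½ V_DS²] = 2.9 × [2.45 × 0.19 − 0.5 × 0.19²] = 1.3 mA.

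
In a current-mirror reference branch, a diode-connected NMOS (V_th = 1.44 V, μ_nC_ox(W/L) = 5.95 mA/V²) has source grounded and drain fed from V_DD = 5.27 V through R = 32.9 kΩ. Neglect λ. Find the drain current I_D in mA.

With gate tied to drain, V_GS = V_DS ≥ V_GS − V_th, so the device is in saturation.
KCL at the drain: ½ k_n (V_GS − V_th)² = (V_DD − V_GS)/R.
Let x = V_GS − 1.44. Then 97.9 x² + x − 3.83 = 0, giving x = 0.193 V (positive root), so V_GS = 1.63 V.
I_D = (V_DD − V_GS)/R = (5.27 − 1.63) / 32.9 = 0.111 mA.

I_D = 0.111 mA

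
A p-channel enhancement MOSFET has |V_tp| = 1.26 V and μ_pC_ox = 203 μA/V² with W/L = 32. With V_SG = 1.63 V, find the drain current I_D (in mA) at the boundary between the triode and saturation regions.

At the boundary V_SD = V_ov = V_SG − |V_tp| = 1.63 − 1.26 = 0.37 V.
k_p = μ_pC_ox · (W/L) = 6.496 mA/V².
I_D = ½ k_p V_ov² = 0.5 × 6.496 × 0.37² = 0.445 mA.

I_D = 0.445 mA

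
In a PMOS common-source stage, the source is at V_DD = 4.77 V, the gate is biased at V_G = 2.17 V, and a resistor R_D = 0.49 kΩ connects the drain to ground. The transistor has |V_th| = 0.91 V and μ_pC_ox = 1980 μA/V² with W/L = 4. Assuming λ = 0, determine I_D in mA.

I_D = 8.12 mA

V_SG = V_DD − V_G = 4.77 − 2.17 = 2.6 V, so V_ov = 2.6 − 0.91 = 1.69 V.
k_p = μ_pC_ox · (W/L) = 7.92 mA/V².
Assume saturation: I_D = ½ k_p V_ov² = 0.5 × 7.92 × 1.69² = 11.3 mA, giving V_SD = V_DD − I_D R_D = 4.77 − 11.3 × 0.49 = -0.772 V.
But -0.772 V < V_ov = 1.69 V, so the device is actually in triode.
In triode I_D = k_p[V_ov V_SD − ½ V_SD²] and I_D = (V_DD − V_SD)/R_D. Equating: 1.94 V_SD² − 7.559 V_SD + 4.77 = 0, giving V_SD = 0.792 V (the root below V_ov).
I_D = (4.77 − 0.792) / 0.49 = 8.12 mA.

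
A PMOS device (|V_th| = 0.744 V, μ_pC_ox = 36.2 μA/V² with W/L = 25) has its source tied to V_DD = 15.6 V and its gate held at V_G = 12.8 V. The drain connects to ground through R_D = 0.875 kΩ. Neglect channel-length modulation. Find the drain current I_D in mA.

I_D = 1.91 mA

V_SG = V_DD − V_G = 15.6 − 12.8 = 2.8 V, so V_ov = 2.8 − 0.744 = 2.06 V.
k_p = μ_pC_ox · (W/L) = 0.905 mA/V².
Assume saturation: I_D = ½ k_p V_ov² = 0.5 × 0.905 × 2.06² = 1.91 mA, giving V_SD = V_DD − I_D R_D = 15.6 − 1.91 × 0.875 = 13.9 V.
V_SD = 13.9 V ≥ V_ov = 2.06 V, confirming saturation.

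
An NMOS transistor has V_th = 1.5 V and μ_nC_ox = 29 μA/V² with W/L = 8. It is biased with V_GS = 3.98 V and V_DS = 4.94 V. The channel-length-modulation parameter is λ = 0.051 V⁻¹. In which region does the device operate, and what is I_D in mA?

k_n = μ_nC_ox · (W/L) = 0.232 mA/V².
V_ov = V_GS − V_th = 3.98 − 1.5 = 2.48 V.
Since V_DS = 4.94 V ≥ V_ov = 2.48 V, the device is in saturation.
I_D = ½ k_n V_ov² (1 + λ V_DS) = 0.5 × 0.232 × 2.48² × (1 + 0.051 × 4.94) = 0.893 mA.

Saturation; I_D = 0.893 mA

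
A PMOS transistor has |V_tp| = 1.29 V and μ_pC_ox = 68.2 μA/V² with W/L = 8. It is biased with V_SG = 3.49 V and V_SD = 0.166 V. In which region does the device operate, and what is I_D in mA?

k_p = μ_pC_ox · (W/L) = 0.5456 mA/V².
V_ov = V_SG − |V_tp| = 3.49 − 1.29 = 2.2 V.
Since V_SD = 0.166 V < V_ov = 2.2 V, the device is in the triode region.
I_D = k_p [V_ov · V_SD − ½ V_SD²] = 0.5456 × [2.2 × 0.166 − 0.5 × 0.166²] = 0.192 mA.

Triode; I_D = 0.192 mA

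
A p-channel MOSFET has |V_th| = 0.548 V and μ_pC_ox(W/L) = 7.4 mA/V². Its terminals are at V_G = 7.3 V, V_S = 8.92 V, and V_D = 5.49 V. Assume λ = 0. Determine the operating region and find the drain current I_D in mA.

Saturation; I_D = 4.25 mA

V_SG = V_S − V_G = 8.92 − 7.3 = 1.62 V; V_SD = V_S − V_D = 8.92 − 5.49 = 3.43 V.
V_ov = V_SG − |V_th| = 1.62 − 0.548 = 1.07 V.
Since V_SD = 3.43 V ≥ V_ov = 1.07 V, the device is in saturation.
I_D = ½ k_p V_ov² = 0.5 × 7.4 × 1.07² = 4.25 mA.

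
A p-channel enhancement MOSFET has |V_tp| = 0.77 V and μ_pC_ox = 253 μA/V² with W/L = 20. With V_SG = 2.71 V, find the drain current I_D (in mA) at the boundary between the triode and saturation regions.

I_D = 9.52 mA

At the boundary V_SD = V_ov = V_SG − |V_tp| = 2.71 − 0.77 = 1.94 V.
k_p = μ_pC_ox · (W/L) = 5.06 mA/V².
I_D = ½ k_p V_ov² = 0.5 × 5.06 × 1.94² = 9.52 mA.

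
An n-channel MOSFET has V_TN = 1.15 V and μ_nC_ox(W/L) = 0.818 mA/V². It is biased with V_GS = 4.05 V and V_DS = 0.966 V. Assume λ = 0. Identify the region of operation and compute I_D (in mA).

Triode; I_D = 1.91 mA

V_ov = V_GS − V_TN = 4.05 − 1.15 = 2.9 V.
Since V_DS = 0.966 V < V_ov = 2.9 V, the device is in the triode region.
I_D = k_n [V_ov · V_DS − ½ V_DS²] = 0.818 × [2.9 × 0.966 − 0.5 × 0.966²] = 1.91 mA.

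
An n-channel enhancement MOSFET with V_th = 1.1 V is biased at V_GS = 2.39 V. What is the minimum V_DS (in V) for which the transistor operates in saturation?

The boundary between triode and saturation is V_DS = V_GS − V_th = V_ov.
V_ov = 2.39 − 1.1 = 1.29 V.

V_DS,sat = 1.29 V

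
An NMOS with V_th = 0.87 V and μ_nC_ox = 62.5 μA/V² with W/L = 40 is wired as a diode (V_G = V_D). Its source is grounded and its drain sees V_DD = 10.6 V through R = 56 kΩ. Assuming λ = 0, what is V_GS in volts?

With gate tied to drain, V_GS = V_DS ≥ V_GS − V_th, so the device is in saturation.
k_n = μ_nC_ox · (W/L) = 2.5 mA/V².
KCL at the drain: ½ k_n (V_GS − V_th)² = (V_DD − V_GS)/R.
Let x = V_GS − 0.87. Then 70 x² + x − 9.73 = 0, giving x = 0.366 V (positive root), so V_GS = 1.24 V.
I_D = (V_DD − V_GS)/R = (10.6 − 1.24) / 56 = 0.167 mA.

V_GS = 1.24 V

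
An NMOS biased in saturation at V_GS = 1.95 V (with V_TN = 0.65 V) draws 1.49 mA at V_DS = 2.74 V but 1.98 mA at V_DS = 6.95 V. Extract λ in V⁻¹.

λ = 0.0994 V⁻¹

With V_GS fixed, I_D ∝ (1 + λ V_DS) in saturation, so I_D2/I_D1 = (1 + λ V_DS2)/(1 + λ V_DS1).
1.98/1.49 = 1.329 = (1 + 6.95 λ)/(1 + 2.74 λ).
Solving: λ (I_D1 V_DS2 − I_D2 V_DS1) = I_D2 − I_D1, so λ = (1.98 − 1.49) / (1.49 × 6.95 − 1.98 × 2.74) = 0.49 / 4.93 = 0.0994 V⁻¹.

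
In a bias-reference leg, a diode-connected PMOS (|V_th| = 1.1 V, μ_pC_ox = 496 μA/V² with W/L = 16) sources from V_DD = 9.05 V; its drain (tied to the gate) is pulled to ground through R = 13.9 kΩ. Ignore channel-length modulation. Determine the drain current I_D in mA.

With gate tied to drain, V_SG = V_SD ≥ V_SG − |V_th|, so the device is in saturation.
k_p = μ_pC_ox · (W/L) = 7.936 mA/V².
KCL at the drain: ½ k_p (V_SG − |V_th|)² = (V_DD − V_SG)/R.
Let x = V_SG − 1.1. Then 55.2 x² + x − 7.95 = 0, giving x = 0.371 V (positive root), so V_SG = 1.47 V.
I_D = (V_DD − V_SG)/R = (9.05 − 1.47) / 13.9 = 0.545 mA.

I_D = 0.545 mA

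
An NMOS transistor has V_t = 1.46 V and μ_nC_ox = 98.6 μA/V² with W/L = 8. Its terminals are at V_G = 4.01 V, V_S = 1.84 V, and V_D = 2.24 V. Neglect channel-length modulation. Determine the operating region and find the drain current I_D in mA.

V_GS = V_G − V_S = 4.01 − 1.84 = 2.17 V; V_DS = V_D − V_S = 2.24 − 1.84 = 0.4 V.
k_n = μ_nC_ox · (W/L) = 0.7888 mA/V².
V_ov = V_GS − V_t = 2.17 − 1.46 = 0.71 V.
Since V_DS = 0.4 V < V_ov = 0.71 V, the device is in the triode region.
I_D = k_n [V_ov · V_DS − ½ V_DS²] = 0.7888 × [0.71 × 0.4 − 0.5 × 0.4²] = 0.161 mA.

Triode; I_D = 0.161 mA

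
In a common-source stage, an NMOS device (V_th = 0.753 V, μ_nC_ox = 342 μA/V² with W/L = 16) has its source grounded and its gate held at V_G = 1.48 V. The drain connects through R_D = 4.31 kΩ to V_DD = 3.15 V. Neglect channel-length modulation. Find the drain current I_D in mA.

V_GS = V_G = 1.48 V, so V_ov = 1.48 − 0.753 = 0.727 V.
k_n = μ_nC_ox · (W/L) = 5.472 mA/V².
Assume saturation: I_D = ½ k_n V_ov² = 0.5 × 5.472 × 0.727² = 1.45 mA, giving V_DS = V_DD − I_D R_D = 3.15 − 1.45 × 4.31 = -3.08 V.
But -3.08 V < V_ov = 0.727 V, so the device is actually in triode.
In triode I_D = k_n[V_ov V_DS − ½ V_DS²] and I_D = (V_DD − V_DS)/R_D. Equating: 11.8 V_DS² − 18.15 V_DS + 3.15 = 0, giving V_DS = 0.199 V (the root below V_ov).
I_D = (3.15 − 0.199) / 4.31 = 0.685 mA.

I_D = 0.685 mA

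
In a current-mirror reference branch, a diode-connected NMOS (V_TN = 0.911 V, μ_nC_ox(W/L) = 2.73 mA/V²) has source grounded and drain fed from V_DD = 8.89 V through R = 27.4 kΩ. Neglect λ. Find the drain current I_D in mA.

With gate tied to drain, V_GS = V_DS ≥ V_GS − V_TN, so the device is in saturation.
KCL at the drain: ½ k_n (V_GS − V_TN)² = (V_DD − V_GS)/R.
Let x = V_GS − 0.911. Then 37.4 x² + x − 7.979 = 0, giving x = 0.449 V (positive root), so V_GS = 1.36 V.
I_D = (V_DD − V_GS)/R = (8.89 − 1.36) / 27.4 = 0.275 mA.

I_D = 0.275 mA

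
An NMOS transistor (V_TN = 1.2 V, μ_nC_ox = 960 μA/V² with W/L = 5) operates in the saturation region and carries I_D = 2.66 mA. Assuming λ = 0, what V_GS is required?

V_GS = 2.25 V

k_n = μ_nC_ox · (W/L) = 4.8 mA/V².
In saturation I_D = ½ k_n (V_GS − V_TN)², so V_GS − V_TN = √(2 I_D / k_n) = √(2 × 2.66 / 4.8) = 1.05 V.
V_GS = 1.2 + 1.05 = 2.25 V.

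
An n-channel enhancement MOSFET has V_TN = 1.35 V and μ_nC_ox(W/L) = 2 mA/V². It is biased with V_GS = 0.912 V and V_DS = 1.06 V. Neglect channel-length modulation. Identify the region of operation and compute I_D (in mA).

V_GS = 0.912 V < V_TN = 1.35 V, so the transistor is in cutoff.

Cutoff; I_D = 0 mA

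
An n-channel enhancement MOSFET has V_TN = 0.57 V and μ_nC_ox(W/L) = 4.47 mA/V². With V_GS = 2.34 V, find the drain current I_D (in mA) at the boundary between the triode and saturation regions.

I_D = 7.00 mA

At the boundary V_DS = V_ov = V_GS − V_TN = 2.34 − 0.57 = 1.77 V.
I_D = ½ k_n V_ov² = 0.5 × 4.47 × 1.77² = 7 mA.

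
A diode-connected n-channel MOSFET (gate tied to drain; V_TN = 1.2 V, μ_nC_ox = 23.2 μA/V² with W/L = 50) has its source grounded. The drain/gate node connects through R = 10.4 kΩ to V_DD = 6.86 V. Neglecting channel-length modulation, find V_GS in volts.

With gate tied to drain, V_GS = V_DS ≥ V_GS − V_TN, so the device is in saturation.
k_n = μ_nC_ox · (W/L) = 1.16 mA/V².
KCL at the drain: ½ k_n (V_GS − V_TN)² = (V_DD − V_GS)/R.
Let x = V_GS − 1.2. Then 6.03 x² + x − 5.66 = 0, giving x = 0.889 V (positive root), so V_GS = 2.09 V.
I_D = (V_DD − V_GS)/R = (6.86 − 2.09) / 10.4 = 0.459 mA.

V_GS = 2.09 V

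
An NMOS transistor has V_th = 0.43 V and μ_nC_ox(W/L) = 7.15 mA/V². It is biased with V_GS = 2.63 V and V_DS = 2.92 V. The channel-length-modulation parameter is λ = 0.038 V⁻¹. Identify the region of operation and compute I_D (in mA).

Saturation; I_D = 19.2 mA

V_ov = V_GS − V_th = 2.63 − 0.43 = 2.2 V.
Since V_DS = 2.92 V ≥ V_ov = 2.2 V, the device is in saturation.
I_D = ½ k_n V_ov² (1 + λ V_DS) = 0.5 × 7.15 × 2.2² × (1 + 0.038 × 2.92) = 19.2 mA.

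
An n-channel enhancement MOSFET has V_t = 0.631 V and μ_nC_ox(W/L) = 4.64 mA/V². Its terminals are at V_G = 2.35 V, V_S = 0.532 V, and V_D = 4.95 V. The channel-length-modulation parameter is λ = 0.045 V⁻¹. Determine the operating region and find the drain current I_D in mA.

V_GS = V_G − V_S = 2.35 − 0.532 = 1.82 V; V_DS = V_D − V_S = 4.95 − 0.532 = 4.42 V.
V_ov = V_GS − V_t = 1.82 − 0.631 = 1.19 V.
Since V_DS = 4.42 V ≥ V_ov = 1.19 V, the device is in saturation.
I_D = ½ k_n V_ov² (1 + λ V_DS) = 0.5 × 4.64 × 1.19² × (1 + 0.045 × 4.42) = 3.92 mA.

Saturation; I_D = 3.92 mA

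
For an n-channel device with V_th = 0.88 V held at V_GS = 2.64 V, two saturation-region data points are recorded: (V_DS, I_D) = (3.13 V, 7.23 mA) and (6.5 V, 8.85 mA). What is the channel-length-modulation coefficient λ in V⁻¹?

λ = 0.0840 V⁻¹

With V_GS fixed, I_D ∝ (1 + λ V_DS) in saturation, so I_D2/I_D1 = (1 + λ V_DS2)/(1 + λ V_DS1).
8.85/7.23 = 1.224 = (1 + 6.5 λ)/(1 + 3.13 λ).
Solving: λ (I_D1 V_DS2 − I_D2 V_DS1) = I_D2 − I_D1, so λ = (8.85 − 7.23) / (7.23 × 6.5 − 8.85 × 3.13) = 1.62 / 19.3 = 0.084 V⁻¹.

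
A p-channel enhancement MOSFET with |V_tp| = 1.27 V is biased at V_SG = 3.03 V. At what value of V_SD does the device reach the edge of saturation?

V_SD,sat = 1.76 V

The boundary between triode and saturation is V_SD = V_SG − |V_tp| = V_ov.
V_ov = 3.03 − 1.27 = 1.76 V.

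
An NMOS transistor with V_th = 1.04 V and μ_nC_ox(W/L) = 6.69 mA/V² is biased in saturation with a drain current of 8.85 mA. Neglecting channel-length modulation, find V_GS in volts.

In saturation I_D = ½ k_n (V_GS − V_th)², so V_GS − V_th = √(2 I_D / k_n) = √(2 × 8.85 / 6.69) = 1.63 V.
V_GS = 1.04 + 1.63 = 2.67 V.

V_GS = 2.67 V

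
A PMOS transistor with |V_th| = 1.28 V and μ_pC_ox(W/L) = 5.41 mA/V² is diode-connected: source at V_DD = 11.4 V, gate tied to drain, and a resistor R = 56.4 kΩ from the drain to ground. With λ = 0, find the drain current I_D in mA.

I_D = 0.175 mA

With gate tied to drain, V_SG = V_SD ≥ V_SG − |V_th|, so the device is in saturation.
KCL at the drain: ½ k_p (V_SG − |V_th|)² = (V_DD − V_SG)/R.
Let x = V_SG − 1.28. Then 153 x² + x − 10.12 = 0, giving x = 0.254 V (positive root), so V_SG = 1.53 V.
I_D = (V_DD − V_SG)/R = (11.4 − 1.53) / 56.4 = 0.175 mA.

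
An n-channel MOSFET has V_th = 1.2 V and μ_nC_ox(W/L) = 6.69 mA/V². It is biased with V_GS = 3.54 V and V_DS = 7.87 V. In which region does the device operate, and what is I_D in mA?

Saturation; I_D = 18.3 mA

V_ov = V_GS − V_th = 3.54 − 1.2 = 2.34 V.
Since V_DS = 7.87 V ≥ V_ov = 2.34 V, the device is in saturation.
I_D = ½ k_n V_ov² = 0.5 × 6.69 × 2.34² = 18.3 mA.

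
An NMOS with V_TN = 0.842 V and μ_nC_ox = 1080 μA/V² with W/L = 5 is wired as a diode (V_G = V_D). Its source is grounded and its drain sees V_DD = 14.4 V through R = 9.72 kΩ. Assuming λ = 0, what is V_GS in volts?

With gate tied to drain, V_GS = V_DS ≥ V_GS − V_TN, so the device is in saturation.
k_n = μ_nC_ox · (W/L) = 5.4 mA/V².
KCL at the drain: ½ k_n (V_GS − V_TN)² = (V_DD − V_GS)/R.
Let x = V_GS − 0.842. Then 26.2 x² + x − 13.56 = 0, giving x = 0.7 V (positive root), so V_GS = 1.54 V.
I_D = (V_DD − V_GS)/R = (14.4 − 1.54) / 9.72 = 1.32 mA.

V_GS = 1.54 V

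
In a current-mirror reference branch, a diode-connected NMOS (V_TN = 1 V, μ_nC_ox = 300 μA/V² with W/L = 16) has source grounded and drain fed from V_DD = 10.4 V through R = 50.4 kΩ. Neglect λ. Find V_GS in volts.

With gate tied to drain, V_GS = V_DS ≥ V_GS − V_TN, so the device is in saturation.
k_n = μ_nC_ox · (W/L) = 4.8 mA/V².
KCL at the drain: ½ k_n (V_GS − V_TN)² = (V_DD − V_GS)/R.
Let x = V_GS − 1. Then 121 x² + x − 9.4 = 0, giving x = 0.275 V (positive root), so V_GS = 1.27 V.
I_D = (V_DD − V_GS)/R = (10.4 − 1.27) / 50.4 = 0.181 mA.

V_GS = 1.27 V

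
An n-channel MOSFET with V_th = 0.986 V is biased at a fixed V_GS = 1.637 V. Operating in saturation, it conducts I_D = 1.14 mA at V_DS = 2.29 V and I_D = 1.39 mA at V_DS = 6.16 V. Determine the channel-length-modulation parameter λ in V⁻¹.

λ = 0.0651 V⁻¹

With V_GS fixed, I_D ∝ (1 + λ V_DS) in saturation, so I_D2/I_D1 = (1 + λ V_DS2)/(1 + λ V_DS1).
1.39/1.14 = 1.219 = (1 + 6.16 λ)/(1 + 2.29 λ).
Solving: λ (I_D1 V_DS2 − I_D2 V_DS1) = I_D2 − I_D1, so λ = (1.39 − 1.14) / (1.14 × 6.16 − 1.39 × 2.29) = 0.25 / 3.84 = 0.0651 V⁻¹.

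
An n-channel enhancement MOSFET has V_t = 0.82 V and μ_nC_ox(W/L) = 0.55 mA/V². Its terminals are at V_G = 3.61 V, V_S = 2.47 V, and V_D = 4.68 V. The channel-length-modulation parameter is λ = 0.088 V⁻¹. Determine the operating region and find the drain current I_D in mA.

Saturation; I_D = 0.0336 mA

V_GS = V_G − V_S = 3.61 − 2.47 = 1.14 V; V_DS = V_D − V_S = 4.68 − 2.47 = 2.21 V.
V_ov = V_GS − V_t = 1.14 − 0.82 = 0.32 V.
Since V_DS = 2.21 V ≥ V_ov = 0.32 V, the device is in saturation.
I_D = ½ k_n V_ov² (1 + λ V_DS) = 0.5 × 0.55 × 0.32² × (1 + 0.088 × 2.21) = 0.0336 mA.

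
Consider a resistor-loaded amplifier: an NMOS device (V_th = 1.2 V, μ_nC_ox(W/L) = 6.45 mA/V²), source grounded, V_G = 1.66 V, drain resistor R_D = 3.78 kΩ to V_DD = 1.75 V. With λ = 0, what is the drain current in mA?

I_D = 0.417 mA

V_GS = V_G = 1.66 V, so V_ov = 1.66 − 1.2 = 0.46 V.
Assume saturation: I_D = ½ k_n V_ov² = 0.5 × 6.45 × 0.46² = 0.682 mA, giving V_DS = V_DD − I_D R_D = 1.75 − 0.682 × 3.78 = -0.83 V.
But -0.83 V < V_ov = 0.46 V, so the device is actually in triode.
In triode I_D = k_n[V_ov V_DS − ½ V_DS²] and I_D = (V_DD − V_DS)/R_D. Equating: 12.2 V_DS² − 12.22 V_DS + 1.75 = 0, giving V_DS = 0.173 V (the root below V_ov).
I_D = (1.75 − 0.173) / 3.78 = 0.417 mA.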